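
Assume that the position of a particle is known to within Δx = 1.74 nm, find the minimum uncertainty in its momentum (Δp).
3.030 × 10^-26 kg·m/s

Using the Heisenberg uncertainty principle:
ΔxΔp ≥ ℏ/2

The minimum uncertainty in momentum is:
Δp_min = ℏ/(2Δx)
Δp_min = (1.055e-34 J·s) / (2 × 1.740e-09 m)
Δp_min = 3.030e-26 kg·m/s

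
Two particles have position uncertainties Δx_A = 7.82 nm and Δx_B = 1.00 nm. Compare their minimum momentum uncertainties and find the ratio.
Particle B has the larger minimum momentum uncertainty, by a factor of 7.82.

For each particle, the minimum momentum uncertainty is Δp_min = ℏ/(2Δx):

Particle A: Δp_A = ℏ/(2×7.820e-09 m) = 6.743e-27 kg·m/s
Particle B: Δp_B = ℏ/(2×1.000e-09 m) = 5.273e-26 kg·m/s

Ratio: Δp_B/Δp_A = 7.82

Since Δp_min ∝ 1/Δx, the particle with smaller position uncertainty (B) has larger momentum uncertainty.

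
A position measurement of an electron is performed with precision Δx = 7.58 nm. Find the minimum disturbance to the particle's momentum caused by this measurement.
6.956 × 10^-27 kg·m/s

The uncertainty principle implies that measuring position disturbs momentum:
ΔxΔp ≥ ℏ/2

When we measure position with precision Δx, we necessarily introduce a momentum uncertainty:
Δp ≥ ℏ/(2Δx)
Δp_min = (1.055e-34 J·s) / (2 × 7.580e-09 m)
Δp_min = 6.956e-27 kg·m/s

The more precisely we measure position, the greater the momentum disturbance.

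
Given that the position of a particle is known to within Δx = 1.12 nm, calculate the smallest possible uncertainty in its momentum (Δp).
4.708 × 10^-26 kg·m/s

Using the Heisenberg uncertainty principle:
ΔxΔp ≥ ℏ/2

The minimum uncertainty in momentum is:
Δp_min = ℏ/(2Δx)
Δp_min = (1.055e-34 J·s) / (2 × 1.120e-09 m)
Δp_min = 4.708e-26 kg·m/s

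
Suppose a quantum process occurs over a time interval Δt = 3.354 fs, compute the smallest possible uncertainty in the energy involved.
98.123 meV

Using the energy-time uncertainty principle:
ΔEΔt ≥ ℏ/2

The minimum uncertainty in energy is:
ΔE_min = ℏ/(2Δt)
ΔE_min = (1.055e-34 J·s) / (2 × 3.354e-15 s)
ΔE_min = 1.572e-20 J = 98.123 meV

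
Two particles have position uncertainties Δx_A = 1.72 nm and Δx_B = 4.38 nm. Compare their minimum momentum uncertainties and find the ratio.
Particle A has the larger minimum momentum uncertainty, by a factor of 2.55.

For each particle, the minimum momentum uncertainty is Δp_min = ℏ/(2Δx):

Particle A: Δp_A = ℏ/(2×1.720e-09 m) = 3.066e-26 kg·m/s
Particle B: Δp_B = ℏ/(2×4.380e-09 m) = 1.204e-26 kg·m/s

Ratio: Δp_A/Δp_B = 2.55

Since Δp_min ∝ 1/Δx, the particle with smaller position uncertainty (A) has larger momentum uncertainty.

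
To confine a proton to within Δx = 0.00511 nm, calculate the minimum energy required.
198.661 meV

Localizing a particle requires giving it sufficient momentum uncertainty:

1. From uncertainty principle: Δp ≥ ℏ/(2Δx)
   Δp_min = (1.055e-34 J·s) / (2 × 5.110e-12 m)
   Δp_min = 1.032e-23 kg·m/s

2. This momentum uncertainty corresponds to kinetic energy:
   KE ≈ (Δp)²/(2m) = (1.032e-23)²/(2 × 1.673e-27 kg)
   KE = 3.183e-20 J = 198.661 meV

Tighter localization requires more energy.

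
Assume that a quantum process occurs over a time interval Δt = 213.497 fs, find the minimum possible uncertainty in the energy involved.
1.542 meV

Using the energy-time uncertainty principle:
ΔEΔt ≥ ℏ/2

The minimum uncertainty in energy is:
ΔE_min = ℏ/(2Δt)
ΔE_min = (1.055e-34 J·s) / (2 × 2.135e-13 s)
ΔE_min = 2.470e-22 J = 1.542 meV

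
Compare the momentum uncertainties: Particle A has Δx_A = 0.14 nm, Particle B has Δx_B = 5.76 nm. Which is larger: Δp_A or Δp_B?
Particle A has the larger minimum momentum uncertainty, by a factor of 41.14.

For each particle, the minimum momentum uncertainty is Δp_min = ℏ/(2Δx):

Particle A: Δp_A = ℏ/(2×1.400e-10 m) = 3.766e-25 kg·m/s
Particle B: Δp_B = ℏ/(2×5.760e-09 m) = 9.154e-27 kg·m/s

Ratio: Δp_A/Δp_B = 41.14

Since Δp_min ∝ 1/Δx, the particle with smaller position uncertainty (A) has larger momentum uncertainty.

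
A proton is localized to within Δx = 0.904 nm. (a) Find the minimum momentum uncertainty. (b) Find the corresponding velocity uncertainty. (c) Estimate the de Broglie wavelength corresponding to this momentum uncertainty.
(a) Δp_min = 5.833 × 10^-26 kg·m/s
(b) Δv_min = 34.872 m/s
(c) λ_dB = 11.360 nm

Step-by-step:

(a) From the uncertainty principle:
Δp_min = ℏ/(2Δx) = (1.055e-34 J·s)/(2 × 9.040e-10 m) = 5.833e-26 kg·m/s

(b) The velocity uncertainty:
Δv = Δp/m = (5.833e-26 kg·m/s)/(1.673e-27 kg) = 3.487e+01 m/s = 34.872 m/s

(c) The de Broglie wavelength for this momentum:
λ = h/p = (6.626e-34 J·s)/(5.833e-26 kg·m/s) = 1.136e-08 m = 11.360 nm

Note: The de Broglie wavelength is comparable to the localization size, as expected from wave-particle duality.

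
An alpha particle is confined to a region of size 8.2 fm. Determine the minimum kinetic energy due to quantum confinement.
19.420 keV

Using the uncertainty principle:

1. Position uncertainty: Δx ≈ 8.200e-15 m
2. Minimum momentum uncertainty: Δp = ℏ/(2Δx) = 6.430e-21 kg·m/s
3. Minimum kinetic energy:
   KE = (Δp)²/(2m) = (6.430e-21)²/(2 × 6.645e-27 kg)
   KE = 3.111e-15 J = 19.420 keV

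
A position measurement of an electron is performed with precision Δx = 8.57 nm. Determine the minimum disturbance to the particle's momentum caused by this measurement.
6.153 × 10^-27 kg·m/s

The uncertainty principle implies that measuring position disturbs momentum:
ΔxΔp ≥ ℏ/2

When we measure position with precision Δx, we necessarily introduce a momentum uncertainty:
Δp ≥ ℏ/(2Δx)
Δp_min = (1.055e-34 J·s) / (2 × 8.570e-09 m)
Δp_min = 6.153e-27 kg·m/s

The more precisely we measure position, the greater the momentum disturbance.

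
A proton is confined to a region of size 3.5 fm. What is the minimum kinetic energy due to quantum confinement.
423.466 keV

Using the uncertainty principle:

1. Position uncertainty: Δx ≈ 3.500e-15 m
2. Minimum momentum uncertainty: Δp = ℏ/(2Δx) = 1.507e-20 kg·m/s
3. Minimum kinetic energy:
   KE = (Δp)²/(2m) = (1.507e-20)²/(2 × 1.673e-27 kg)
   KE = 6.785e-14 J = 423.466 keV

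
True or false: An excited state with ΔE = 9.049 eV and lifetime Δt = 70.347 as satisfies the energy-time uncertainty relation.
Yes, it satisfies the uncertainty relation.

Calculate the product ΔEΔt:
ΔE = 9.049 eV = 1.450e-18 J
ΔEΔt = (1.450e-18 J) × (7.035e-17 s)
ΔEΔt = 1.020e-34 J·s

Compare to the minimum allowed value ℏ/2:
ℏ/2 = 5.273e-35 J·s

Since ΔEΔt = 1.020e-34 J·s ≥ 5.273e-35 J·s = ℏ/2,
this satisfies the uncertainty relation.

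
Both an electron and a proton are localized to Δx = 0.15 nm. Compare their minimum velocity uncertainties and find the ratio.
The electron has the larger minimum velocity uncertainty, by a ratio of 1836.2.

For both particles, Δp_min = ℏ/(2Δx) = 3.515e-25 kg·m/s (same for both).

The velocity uncertainty is Δv = Δp/m:
- electron: Δv = 3.515e-25 / 9.109e-31 = 3.859e+05 m/s = 385.892 km/s
- proton: Δv = 3.515e-25 / 1.673e-27 = 2.102e+02 m/s = 210.163 m/s

Ratio: 3.859e+05 / 2.102e+02 = 1836.2

The lighter particle has larger velocity uncertainty because Δv ∝ 1/m.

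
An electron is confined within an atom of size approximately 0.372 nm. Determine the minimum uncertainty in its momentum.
1.417 × 10^-25 kg·m/s

Using the Heisenberg uncertainty principle:
ΔxΔp ≥ ℏ/2

With Δx ≈ L = 3.720e-10 m (the confinement size):
Δp_min = ℏ/(2Δx)
Δp_min = (1.055e-34 J·s) / (2 × 3.720e-10 m)
Δp_min = 1.417e-25 kg·m/s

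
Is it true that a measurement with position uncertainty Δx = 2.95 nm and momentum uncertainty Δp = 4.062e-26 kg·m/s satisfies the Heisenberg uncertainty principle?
Yes, it satisfies the uncertainty principle.

Calculate the product ΔxΔp:
ΔxΔp = (2.950e-09 m) × (4.062e-26 kg·m/s)
ΔxΔp = 1.198e-34 J·s

Compare to the minimum allowed value ℏ/2:
ℏ/2 = 5.273e-35 J·s

Since ΔxΔp = 1.198e-34 J·s ≥ 5.273e-35 J·s = ℏ/2,
the measurement satisfies the uncertainty principle.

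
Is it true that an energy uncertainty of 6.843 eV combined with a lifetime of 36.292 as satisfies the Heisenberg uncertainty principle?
No, it violates the uncertainty relation.

Calculate the product ΔEΔt:
ΔE = 6.843 eV = 1.096e-18 J
ΔEΔt = (1.096e-18 J) × (3.629e-17 s)
ΔEΔt = 3.979e-35 J·s

Compare to the minimum allowed value ℏ/2:
ℏ/2 = 5.273e-35 J·s

Since ΔEΔt = 3.979e-35 J·s < 5.273e-35 J·s = ℏ/2,
this violates the uncertainty relation.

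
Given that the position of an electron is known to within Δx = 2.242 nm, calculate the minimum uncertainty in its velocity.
25.818 km/s

Using the Heisenberg uncertainty principle and Δp = mΔv:
ΔxΔp ≥ ℏ/2
Δx(mΔv) ≥ ℏ/2

The minimum uncertainty in velocity is:
Δv_min = ℏ/(2mΔx)
Δv_min = (1.055e-34 J·s) / (2 × 9.109e-31 kg × 2.242e-09 m)
Δv_min = 2.582e+04 m/s = 25.818 km/s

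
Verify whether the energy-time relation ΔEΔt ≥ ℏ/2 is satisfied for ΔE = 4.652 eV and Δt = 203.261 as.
Yes, it satisfies the uncertainty relation.

Calculate the product ΔEΔt:
ΔE = 4.652 eV = 7.453e-19 J
ΔEΔt = (7.453e-19 J) × (2.033e-16 s)
ΔEΔt = 1.515e-34 J·s

Compare to the minimum allowed value ℏ/2:
ℏ/2 = 5.273e-35 J·s

Since ΔEΔt = 1.515e-34 J·s ≥ 5.273e-35 J·s = ℏ/2,
this satisfies the uncertainty relation.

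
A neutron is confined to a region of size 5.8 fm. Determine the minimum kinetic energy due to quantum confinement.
153.993 keV

Using the uncertainty principle:

1. Position uncertainty: Δx ≈ 5.800e-15 m
2. Minimum momentum uncertainty: Δp = ℏ/(2Δx) = 9.091e-21 kg·m/s
3. Minimum kinetic energy:
   KE = (Δp)²/(2m) = (9.091e-21)²/(2 × 1.675e-27 kg)
   KE = 2.467e-14 J = 153.993 keV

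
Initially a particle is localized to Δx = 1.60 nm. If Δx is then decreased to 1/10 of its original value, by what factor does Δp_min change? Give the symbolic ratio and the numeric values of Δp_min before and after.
Original Δp_min = 3.296 × 10^-26 kg·m/s; new Δp'_min = 3.296 × 10^-25 kg·m/s; ratio Δp'_min/Δp_min = 10.

From the uncertainty principle ΔxΔp ≥ ℏ/2, the minimum momentum uncertainty is Δp_min = ℏ/(2Δx).

Original (Δx = 1.60 nm = 1.600e-09 m):
Δp_min = (1.055e-34 J·s)/(2 × 1.600e-09 m) = 3.296e-26 kg·m/s

When Δx → (1/10)Δx:
Δp'_min = ℏ/(2 × (1/10)Δx) = 10 × ℏ/(2Δx) = 10 × Δp_min
Δp'_min = 10 × 3.296e-26 kg·m/s = 3.296e-25 kg·m/s

Since Δp_min ∝ 1/Δx, when Δx is decreased to 1/10 of its original value, Δp_min increases to 10 times its original value.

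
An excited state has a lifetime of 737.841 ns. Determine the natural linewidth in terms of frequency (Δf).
107.852 kHz

Using the energy-time uncertainty principle and E = hf:
ΔEΔt ≥ ℏ/2
hΔf·Δt ≥ ℏ/2

The minimum frequency uncertainty is:
Δf = ℏ/(2hτ) = 1/(4πτ)
Δf = 1/(4π × 7.378e-07 s)
Δf = 1.079e+05 Hz = 107.852 kHz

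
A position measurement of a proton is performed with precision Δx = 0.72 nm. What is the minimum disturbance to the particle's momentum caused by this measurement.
7.323 × 10^-26 kg·m/s

The uncertainty principle implies that measuring position disturbs momentum:
ΔxΔp ≥ ℏ/2

When we measure position with precision Δx, we necessarily introduce a momentum uncertainty:
Δp ≥ ℏ/(2Δx)
Δp_min = (1.055e-34 J·s) / (2 × 7.200e-10 m)
Δp_min = 7.323e-26 kg·m/s

The more precisely we measure position, the greater the momentum disturbance.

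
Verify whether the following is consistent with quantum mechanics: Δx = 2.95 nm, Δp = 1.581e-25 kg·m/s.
Yes, it satisfies the uncertainty principle.

Calculate the product ΔxΔp:
ΔxΔp = (2.950e-09 m) × (1.581e-25 kg·m/s)
ΔxΔp = 4.664e-34 J·s

Compare to the minimum allowed value ℏ/2:
ℏ/2 = 5.273e-35 J·s

Since ΔxΔp = 4.664e-34 J·s ≥ 5.273e-35 J·s = ℏ/2,
the measurement satisfies the uncertainty principle.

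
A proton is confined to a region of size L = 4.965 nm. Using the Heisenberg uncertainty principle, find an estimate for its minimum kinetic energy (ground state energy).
210.434 neV

Using the uncertainty principle to estimate ground state energy:

1. The position uncertainty is approximately the confinement size:
   Δx ≈ L = 4.965e-09 m

2. From ΔxΔp ≥ ℏ/2, the minimum momentum uncertainty is:
   Δp ≈ ℏ/(2L) = 1.062e-26 kg·m/s

3. The kinetic energy is approximately:
   KE ≈ (Δp)²/(2m) = (1.062e-26)²/(2 × 1.673e-27 kg)
   KE ≈ 3.372e-26 J = 210.434 neV

This is an order-of-magnitude estimate of the ground state energy.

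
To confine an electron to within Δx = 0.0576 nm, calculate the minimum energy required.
2.871 eV

Localizing a particle requires giving it sufficient momentum uncertainty:

1. From uncertainty principle: Δp ≥ ℏ/(2Δx)
   Δp_min = (1.055e-34 J·s) / (2 × 5.760e-11 m)
   Δp_min = 9.154e-25 kg·m/s

2. This momentum uncertainty corresponds to kinetic energy:
   KE ≈ (Δp)²/(2m) = (9.154e-25)²/(2 × 9.109e-31 kg)
   KE = 4.600e-19 J = 2.871 eV

Tighter localization requires more energy.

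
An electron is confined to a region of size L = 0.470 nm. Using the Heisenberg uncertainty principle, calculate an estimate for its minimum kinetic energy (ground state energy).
43.119 meV

Using the uncertainty principle to estimate ground state energy:

1. The position uncertainty is approximately the confinement size:
   Δx ≈ L = 4.700e-10 m

2. From ΔxΔp ≥ ℏ/2, the minimum momentum uncertainty is:
   Δp ≈ ℏ/(2L) = 1.122e-25 kg·m/s

3. The kinetic energy is approximately:
   KE ≈ (Δp)²/(2m) = (1.122e-25)²/(2 × 9.109e-31 kg)
   KE ≈ 6.908e-21 J = 43.119 meV

This is an order-of-magnitude estimate of the ground state energy.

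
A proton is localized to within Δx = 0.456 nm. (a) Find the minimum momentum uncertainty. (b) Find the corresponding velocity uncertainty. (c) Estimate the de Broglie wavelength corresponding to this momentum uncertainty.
(a) Δp_min = 1.156 × 10^-25 kg·m/s
(b) Δv_min = 69.133 m/s
(c) λ_dB = 5.730 nm

Step-by-step:

(a) From the uncertainty principle:
Δp_min = ℏ/(2Δx) = (1.055e-34 J·s)/(2 × 4.560e-10 m) = 1.156e-25 kg·m/s

(b) The velocity uncertainty:
Δv = Δp/m = (1.156e-25 kg·m/s)/(1.673e-27 kg) = 6.913e+01 m/s = 69.133 m/s

(c) The de Broglie wavelength for this momentum:
λ = h/p = (6.626e-34 J·s)/(1.156e-25 kg·m/s) = 5.730e-09 m = 5.730 nm

Note: The de Broglie wavelength is comparable to the localization size, as expected from wave-particle duality.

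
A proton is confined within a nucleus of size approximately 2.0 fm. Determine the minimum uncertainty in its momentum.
2.636 × 10^-20 kg·m/s

Using the Heisenberg uncertainty principle:
ΔxΔp ≥ ℏ/2

With Δx ≈ L = 2.000e-15 m (the confinement size):
Δp_min = ℏ/(2Δx)
Δp_min = (1.055e-34 J·s) / (2 × 2.000e-15 m)
Δp_min = 2.636e-20 kg·m/s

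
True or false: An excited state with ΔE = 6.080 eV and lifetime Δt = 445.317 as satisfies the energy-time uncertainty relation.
Yes, it satisfies the uncertainty relation.

Calculate the product ΔEΔt:
ΔE = 6.080 eV = 9.741e-19 J
ΔEΔt = (9.741e-19 J) × (4.453e-16 s)
ΔEΔt = 4.338e-34 J·s

Compare to the minimum allowed value ℏ/2:
ℏ/2 = 5.273e-35 J·s

Since ΔEΔt = 4.338e-34 J·s ≥ 5.273e-35 J·s = ℏ/2,
this satisfies the uncertainty relation.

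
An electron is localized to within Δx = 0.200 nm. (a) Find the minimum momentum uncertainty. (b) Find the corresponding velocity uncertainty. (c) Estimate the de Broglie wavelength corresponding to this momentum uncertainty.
(a) Δp_min = 2.636 × 10^-25 kg·m/s
(b) Δv_min = 289.419 km/s
(c) λ_dB = 2.513 nm

Step-by-step:

(a) From the uncertainty principle:
Δp_min = ℏ/(2Δx) = (1.055e-34 J·s)/(2 × 2.000e-10 m) = 2.636e-25 kg·m/s

(b) The velocity uncertainty:
Δv = Δp/m = (2.636e-25 kg·m/s)/(9.109e-31 kg) = 2.894e+05 m/s = 289.419 km/s

(c) The de Broglie wavelength for this momentum:
λ = h/p = (6.626e-34 J·s)/(2.636e-25 kg·m/s) = 2.513e-09 m = 2.513 nm

Note: The de Broglie wavelength is comparable to the localization size, as expected from wave-particle duality.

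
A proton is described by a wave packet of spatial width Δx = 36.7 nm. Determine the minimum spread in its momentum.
1.437 × 10^-27 kg·m/s

For a wave packet, the spatial width Δx and momentum spread Δp are related by the uncertainty principle:
ΔxΔp ≥ ℏ/2

The minimum momentum spread is:
Δp_min = ℏ/(2Δx)
Δp_min = (1.055e-34 J·s) / (2 × 3.670e-08 m)
Δp_min = 1.437e-27 kg·m/s

A wave packet cannot have both a well-defined position and well-defined momentum.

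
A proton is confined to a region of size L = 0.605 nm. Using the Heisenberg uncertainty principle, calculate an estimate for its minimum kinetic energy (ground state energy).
14.172 μeV

Using the uncertainty principle to estimate ground state energy:

1. The position uncertainty is approximately the confinement size:
   Δx ≈ L = 6.050e-10 m

2. From ΔxΔp ≥ ℏ/2, the minimum momentum uncertainty is:
   Δp ≈ ℏ/(2L) = 8.715e-26 kg·m/s

3. The kinetic energy is approximately:
   KE ≈ (Δp)²/(2m) = (8.715e-26)²/(2 × 1.673e-27 kg)
   KE ≈ 2.271e-24 J = 14.172 μeV

This is an order-of-magnitude estimate of the ground state energy.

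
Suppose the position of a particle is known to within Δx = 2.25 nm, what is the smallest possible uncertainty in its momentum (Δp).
2.343 × 10^-26 kg·m/s

Using the Heisenberg uncertainty principle:
ΔxΔp ≥ ℏ/2

The minimum uncertainty in momentum is:
Δp_min = ℏ/(2Δx)
Δp_min = (1.055e-34 J·s) / (2 × 2.250e-09 m)
Δp_min = 2.343e-26 kg·m/s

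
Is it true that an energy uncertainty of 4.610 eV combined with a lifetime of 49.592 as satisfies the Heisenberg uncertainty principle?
No, it violates the uncertainty relation.

Calculate the product ΔEΔt:
ΔE = 4.610 eV = 7.386e-19 J
ΔEΔt = (7.386e-19 J) × (4.959e-17 s)
ΔEΔt = 3.663e-35 J·s

Compare to the minimum allowed value ℏ/2:
ℏ/2 = 5.273e-35 J·s

Since ΔEΔt = 3.663e-35 J·s < 5.273e-35 J·s = ℏ/2,
this violates the uncertainty relation.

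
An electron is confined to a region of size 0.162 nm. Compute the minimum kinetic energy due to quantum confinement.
362.938 meV

Using the uncertainty principle:

1. Position uncertainty: Δx ≈ 1.620e-10 m
2. Minimum momentum uncertainty: Δp = ℏ/(2Δx) = 3.255e-25 kg·m/s
3. Minimum kinetic energy:
   KE = (Δp)²/(2m) = (3.255e-25)²/(2 × 9.109e-31 kg)
   KE = 5.815e-20 J = 362.938 meV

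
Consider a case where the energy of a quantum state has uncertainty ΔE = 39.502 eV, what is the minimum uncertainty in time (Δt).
8.331 as

Using the energy-time uncertainty principle:
ΔEΔt ≥ ℏ/2

The minimum uncertainty in time is:
Δt_min = ℏ/(2ΔE)
Δt_min = (1.055e-34 J·s) / (2 × 6.329e-18 J)
Δt_min = 8.331e-18 s = 8.331 as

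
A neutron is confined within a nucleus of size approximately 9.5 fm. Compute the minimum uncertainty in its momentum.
5.550 × 10^-21 kg·m/s

Using the Heisenberg uncertainty principle:
ΔxΔp ≥ ℏ/2

With Δx ≈ L = 9.500e-15 m (the confinement size):
Δp_min = ℏ/(2Δx)
Δp_min = (1.055e-34 J·s) / (2 × 9.500e-15 m)
Δp_min = 5.550e-21 kg·m/s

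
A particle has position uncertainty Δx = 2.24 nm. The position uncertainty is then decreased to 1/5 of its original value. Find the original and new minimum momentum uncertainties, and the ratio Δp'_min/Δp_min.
Original Δp_min = 2.354 × 10^-26 kg·m/s; new Δp'_min = 1.177 × 10^-25 kg·m/s; ratio Δp'_min/Δp_min = 5.

From the uncertainty principle ΔxΔp ≥ ℏ/2, the minimum momentum uncertainty is Δp_min = ℏ/(2Δx).

Original (Δx = 2.24 nm = 2.240e-09 m):
Δp_min = (1.055e-34 J·s)/(2 × 2.240e-09 m) = 2.354e-26 kg·m/s

When Δx → (1/5)Δx:
Δp'_min = ℏ/(2 × (1/5)Δx) = 5 × ℏ/(2Δx) = 5 × Δp_min
Δp'_min = 5 × 2.354e-26 kg·m/s = 1.177e-25 kg·m/s

Since Δp_min ∝ 1/Δx, when Δx is decreased to 1/5 of its original value, Δp_min increases to 5 times its original value.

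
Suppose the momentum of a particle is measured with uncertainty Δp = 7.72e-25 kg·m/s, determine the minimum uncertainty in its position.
68.301 pm

Using the Heisenberg uncertainty principle:
ΔxΔp ≥ ℏ/2

The minimum uncertainty in position is:
Δx_min = ℏ/(2Δp)
Δx_min = (1.055e-34 J·s) / (2 × 7.720e-25 kg·m/s)
Δx_min = 6.830e-11 m = 68.301 pm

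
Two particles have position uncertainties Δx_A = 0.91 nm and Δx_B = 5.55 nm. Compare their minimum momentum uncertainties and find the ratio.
Particle A has the larger minimum momentum uncertainty, by a factor of 6.10.

For each particle, the minimum momentum uncertainty is Δp_min = ℏ/(2Δx):

Particle A: Δp_A = ℏ/(2×9.100e-10 m) = 5.794e-26 kg·m/s
Particle B: Δp_B = ℏ/(2×5.550e-09 m) = 9.501e-27 kg·m/s

Ratio: Δp_A/Δp_B = 6.10

Since Δp_min ∝ 1/Δx, the particle with smaller position uncertainty (A) has larger momentum uncertainty.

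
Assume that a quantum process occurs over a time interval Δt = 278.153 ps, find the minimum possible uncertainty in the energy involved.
1.183 μeV

Using the energy-time uncertainty principle:
ΔEΔt ≥ ℏ/2

The minimum uncertainty in energy is:
ΔE_min = ℏ/(2Δt)
ΔE_min = (1.055e-34 J·s) / (2 × 2.782e-10 s)
ΔE_min = 1.896e-25 J = 1.183 μeV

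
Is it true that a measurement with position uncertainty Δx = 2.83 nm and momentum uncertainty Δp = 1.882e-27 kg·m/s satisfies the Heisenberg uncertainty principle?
No, it violates the uncertainty principle (impossible measurement).

Calculate the product ΔxΔp:
ΔxΔp = (2.830e-09 m) × (1.882e-27 kg·m/s)
ΔxΔp = 5.326e-36 J·s

Compare to the minimum allowed value ℏ/2:
ℏ/2 = 5.273e-35 J·s

Since ΔxΔp = 5.326e-36 J·s < 5.273e-35 J·s = ℏ/2,
the measurement violates the uncertainty principle.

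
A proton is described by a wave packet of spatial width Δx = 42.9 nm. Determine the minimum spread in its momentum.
1.229 × 10^-27 kg·m/s

For a wave packet, the spatial width Δx and momentum spread Δp are related by the uncertainty principle:
ΔxΔp ≥ ℏ/2

The minimum momentum spread is:
Δp_min = ℏ/(2Δx)
Δp_min = (1.055e-34 J·s) / (2 × 4.290e-08 m)
Δp_min = 1.229e-27 kg·m/s

A wave packet cannot have both a well-defined position and well-defined momentum.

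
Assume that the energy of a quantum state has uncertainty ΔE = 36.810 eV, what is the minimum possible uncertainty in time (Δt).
8.941 as

Using the energy-time uncertainty principle:
ΔEΔt ≥ ℏ/2

The minimum uncertainty in time is:
Δt_min = ℏ/(2ΔE)
Δt_min = (1.055e-34 J·s) / (2 × 5.898e-18 J)
Δt_min = 8.941e-18 s = 8.941 as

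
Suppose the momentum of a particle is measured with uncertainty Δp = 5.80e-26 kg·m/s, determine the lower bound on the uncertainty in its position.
909.114 pm

Using the Heisenberg uncertainty principle:
ΔxΔp ≥ ℏ/2

The minimum uncertainty in position is:
Δx_min = ℏ/(2Δp)
Δx_min = (1.055e-34 J·s) / (2 × 5.800e-26 kg·m/s)
Δx_min = 9.091e-10 m = 909.114 pm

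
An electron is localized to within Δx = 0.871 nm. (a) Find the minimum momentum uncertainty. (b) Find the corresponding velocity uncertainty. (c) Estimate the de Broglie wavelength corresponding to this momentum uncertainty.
(a) Δp_min = 6.054 × 10^-26 kg·m/s
(b) Δv_min = 66.457 km/s
(c) λ_dB = 10.945 nm

Step-by-step:

(a) From the uncertainty principle:
Δp_min = ℏ/(2Δx) = (1.055e-34 J·s)/(2 × 8.710e-10 m) = 6.054e-26 kg·m/s

(b) The velocity uncertainty:
Δv = Δp/m = (6.054e-26 kg·m/s)/(9.109e-31 kg) = 6.646e+04 m/s = 66.457 km/s

(c) The de Broglie wavelength for this momentum:
λ = h/p = (6.626e-34 J·s)/(6.054e-26 kg·m/s) = 1.095e-08 m = 10.945 nm

Note: The de Broglie wavelength is comparable to the localization size, as expected from wave-particle duality.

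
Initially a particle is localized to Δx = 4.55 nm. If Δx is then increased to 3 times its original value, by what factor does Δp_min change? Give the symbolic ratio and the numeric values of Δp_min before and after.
Original Δp_min = 1.159 × 10^-26 kg·m/s; new Δp'_min = 3.863 × 10^-27 kg·m/s; ratio Δp'_min/Δp_min = 1/3.

From the uncertainty principle ΔxΔp ≥ ℏ/2, the minimum momentum uncertainty is Δp_min = ℏ/(2Δx).

Original (Δx = 4.55 nm = 4.550e-09 m):
Δp_min = (1.055e-34 J·s)/(2 × 4.550e-09 m) = 1.159e-26 kg·m/s

When Δx → 3Δx:
Δp'_min = ℏ/(2 × 3Δx) = (1/3) × ℏ/(2Δx) = (1/3) × Δp_min
Δp'_min = 1/3 × 1.159e-26 kg·m/s = 3.863e-27 kg·m/s

Since Δp_min ∝ 1/Δx, when Δx is increased to 3 times its original value, Δp_min decreases to 1/3 of its original value.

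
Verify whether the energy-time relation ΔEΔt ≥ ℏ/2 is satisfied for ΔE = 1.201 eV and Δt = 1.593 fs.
Yes, it satisfies the uncertainty relation.

Calculate the product ΔEΔt:
ΔE = 1.201 eV = 1.924e-19 J
ΔEΔt = (1.924e-19 J) × (1.593e-15 s)
ΔEΔt = 3.065e-34 J·s

Compare to the minimum allowed value ℏ/2:
ℏ/2 = 5.273e-35 J·s

Since ΔEΔt = 3.065e-34 J·s ≥ 5.273e-35 J·s = ℏ/2,
this satisfies the uncertainty relation.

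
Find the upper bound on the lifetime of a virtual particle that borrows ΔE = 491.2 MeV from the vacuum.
6.700 × 10^-25 s

Using the energy-time uncertainty principle:
ΔEΔt ≥ ℏ/2

For a virtual particle borrowing energy ΔE, the maximum lifetime is:
Δt_max = ℏ/(2ΔE)

Converting energy:
ΔE = 491.2 MeV = 7.870e-11 J

Δt_max = (1.055e-34 J·s) / (2 × 7.870e-11 J)
Δt_max = 6.700e-25 s = 6.700 × 10^-25 s

Virtual particles with higher borrowed energy exist for shorter times.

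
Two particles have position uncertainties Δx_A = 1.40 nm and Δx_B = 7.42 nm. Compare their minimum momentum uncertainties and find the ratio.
Particle A has the larger minimum momentum uncertainty, by a factor of 5.30.

For each particle, the minimum momentum uncertainty is Δp_min = ℏ/(2Δx):

Particle A: Δp_A = ℏ/(2×1.400e-09 m) = 3.766e-26 kg·m/s
Particle B: Δp_B = ℏ/(2×7.420e-09 m) = 7.106e-27 kg·m/s

Ratio: Δp_A/Δp_B = 5.30

Since Δp_min ∝ 1/Δx, the particle with smaller position uncertainty (A) has larger momentum uncertainty.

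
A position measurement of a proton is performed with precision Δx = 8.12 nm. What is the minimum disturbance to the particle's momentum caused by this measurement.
6.494 × 10^-27 kg·m/s

The uncertainty principle implies that measuring position disturbs momentum:
ΔxΔp ≥ ℏ/2

When we measure position with precision Δx, we necessarily introduce a momentum uncertainty:
Δp ≥ ℏ/(2Δx)
Δp_min = (1.055e-34 J·s) / (2 × 8.120e-09 m)
Δp_min = 6.494e-27 kg·m/s

The more precisely we measure position, the greater the momentum disturbance.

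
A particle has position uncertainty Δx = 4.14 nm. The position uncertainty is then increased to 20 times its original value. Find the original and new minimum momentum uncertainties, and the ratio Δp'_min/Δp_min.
Original Δp_min = 1.274 × 10^-26 kg·m/s; new Δp'_min = 6.368 × 10^-28 kg·m/s; ratio Δp'_min/Δp_min = 1/20.

From the uncertainty principle ΔxΔp ≥ ℏ/2, the minimum momentum uncertainty is Δp_min = ℏ/(2Δx).

Original (Δx = 4.14 nm = 4.140e-09 m):
Δp_min = (1.055e-34 J·s)/(2 × 4.140e-09 m) = 1.274e-26 kg·m/s

When Δx → 20Δx:
Δp'_min = ℏ/(2 × 20Δx) = (1/20) × ℏ/(2Δx) = (1/20) × Δp_min
Δp'_min = 1/20 × 1.274e-26 kg·m/s = 6.368e-28 kg·m/s

Since Δp_min ∝ 1/Δx, when Δx is increased to 20 times its original value, Δp_min decreases to 1/20 of its original value.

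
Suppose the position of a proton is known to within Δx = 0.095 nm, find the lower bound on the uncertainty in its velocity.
331.837 m/s

Using the Heisenberg uncertainty principle and Δp = mΔv:
ΔxΔp ≥ ℏ/2
Δx(mΔv) ≥ ℏ/2

The minimum uncertainty in velocity is:
Δv_min = ℏ/(2mΔx)
Δv_min = (1.055e-34 J·s) / (2 × 1.673e-27 kg × 9.500e-11 m)
Δv_min = 3.318e+02 m/s = 331.837 m/s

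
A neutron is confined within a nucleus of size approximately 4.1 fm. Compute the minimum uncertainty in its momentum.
1.286 × 10^-20 kg·m/s

Using the Heisenberg uncertainty principle:
ΔxΔp ≥ ℏ/2

With Δx ≈ L = 4.100e-15 m (the confinement size):
Δp_min = ℏ/(2Δx)
Δp_min = (1.055e-34 J·s) / (2 × 4.100e-15 m)
Δp_min = 1.286e-20 kg·m/s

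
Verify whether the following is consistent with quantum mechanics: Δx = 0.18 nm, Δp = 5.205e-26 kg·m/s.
No, it violates the uncertainty principle (impossible measurement).

Calculate the product ΔxΔp:
ΔxΔp = (1.800e-10 m) × (5.205e-26 kg·m/s)
ΔxΔp = 9.369e-36 J·s

Compare to the minimum allowed value ℏ/2:
ℏ/2 = 5.273e-35 J·s

Since ΔxΔp = 9.369e-36 J·s < 5.273e-35 J·s = ℏ/2,
the measurement violates the uncertainty principle.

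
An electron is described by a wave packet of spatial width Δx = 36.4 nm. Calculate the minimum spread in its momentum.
1.449 × 10^-27 kg·m/s

For a wave packet, the spatial width Δx and momentum spread Δp are related by the uncertainty principle:
ΔxΔp ≥ ℏ/2

The minimum momentum spread is:
Δp_min = ℏ/(2Δx)
Δp_min = (1.055e-34 J·s) / (2 × 3.640e-08 m)
Δp_min = 1.449e-27 kg·m/s

A wave packet cannot have both a well-defined position and well-defined momentum.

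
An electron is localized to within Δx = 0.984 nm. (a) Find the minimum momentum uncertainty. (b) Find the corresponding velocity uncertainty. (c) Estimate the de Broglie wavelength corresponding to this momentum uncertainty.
(a) Δp_min = 5.359 × 10^-26 kg·m/s
(b) Δv_min = 58.825 km/s
(c) λ_dB = 12.365 nm

Step-by-step:

(a) From the uncertainty principle:
Δp_min = ℏ/(2Δx) = (1.055e-34 J·s)/(2 × 9.840e-10 m) = 5.359e-26 kg·m/s

(b) The velocity uncertainty:
Δv = Δp/m = (5.359e-26 kg·m/s)/(9.109e-31 kg) = 5.883e+04 m/s = 58.825 km/s

(c) The de Broglie wavelength for this momentum:
λ = h/p = (6.626e-34 J·s)/(5.359e-26 kg·m/s) = 1.237e-08 m = 12.365 nm

Note: The de Broglie wavelength is comparable to the localization size, as expected from wave-particle duality.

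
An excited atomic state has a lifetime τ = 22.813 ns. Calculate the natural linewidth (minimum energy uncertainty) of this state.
14.426 neV

Using the energy-time uncertainty principle:
ΔEΔt ≥ ℏ/2

The lifetime τ represents the time uncertainty Δt.
The natural linewidth (minimum energy uncertainty) is:

ΔE = ℏ/(2τ)
ΔE = (1.055e-34 J·s) / (2 × 2.281e-08 s)
ΔE = 2.311e-27 J = 14.426 neV

This natural linewidth limits the precision of spectroscopic measurements.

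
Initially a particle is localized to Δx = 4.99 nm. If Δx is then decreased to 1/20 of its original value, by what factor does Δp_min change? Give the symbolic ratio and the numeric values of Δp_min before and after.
Original Δp_min = 1.057 × 10^-26 kg·m/s; new Δp'_min = 2.113 × 10^-25 kg·m/s; ratio Δp'_min/Δp_min = 20.

From the uncertainty principle ΔxΔp ≥ ℏ/2, the minimum momentum uncertainty is Δp_min = ℏ/(2Δx).

Original (Δx = 4.99 nm = 4.990e-09 m):
Δp_min = (1.055e-34 J·s)/(2 × 4.990e-09 m) = 1.057e-26 kg·m/s

When Δx → (1/20)Δx:
Δp'_min = ℏ/(2 × (1/20)Δx) = 20 × ℏ/(2Δx) = 20 × Δp_min
Δp'_min = 20 × 1.057e-26 kg·m/s = 2.113e-25 kg·m/s

Since Δp_min ∝ 1/Δx, when Δx is decreased to 1/20 of its original value, Δp_min increases to 20 times its original value.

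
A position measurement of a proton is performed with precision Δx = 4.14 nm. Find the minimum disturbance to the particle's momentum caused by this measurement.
1.274 × 10^-26 kg·m/s

The uncertainty principle implies that measuring position disturbs momentum:
ΔxΔp ≥ ℏ/2

When we measure position with precision Δx, we necessarily introduce a momentum uncertainty:
Δp ≥ ℏ/(2Δx)
Δp_min = (1.055e-34 J·s) / (2 × 4.140e-09 m)
Δp_min = 1.274e-26 kg·m/s

The more precisely we measure position, the greater the momentum disturbance.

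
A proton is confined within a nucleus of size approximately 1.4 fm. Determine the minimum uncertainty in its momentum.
3.766 × 10^-20 kg·m/s

Using the Heisenberg uncertainty principle:
ΔxΔp ≥ ℏ/2

With Δx ≈ L = 1.400e-15 m (the confinement size):
Δp_min = ℏ/(2Δx)
Δp_min = (1.055e-34 J·s) / (2 × 1.400e-15 m)
Δp_min = 3.766e-20 kg·m/s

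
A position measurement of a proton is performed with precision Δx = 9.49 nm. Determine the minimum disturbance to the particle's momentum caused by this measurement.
5.556 × 10^-27 kg·m/s

The uncertainty principle implies that measuring position disturbs momentum:
ΔxΔp ≥ ℏ/2

When we measure position with precision Δx, we necessarily introduce a momentum uncertainty:
Δp ≥ ℏ/(2Δx)
Δp_min = (1.055e-34 J·s) / (2 × 9.490e-09 m)
Δp_min = 5.556e-27 kg·m/s

The more precisely we measure position, the greater the momentum disturbance.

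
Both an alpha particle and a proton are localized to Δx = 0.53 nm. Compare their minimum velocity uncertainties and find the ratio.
The proton has the larger minimum velocity uncertainty, by a ratio of 4.0.

For both particles, Δp_min = ℏ/(2Δx) = 9.949e-26 kg·m/s (same for both).

The velocity uncertainty is Δv = Δp/m:
- alpha particle: Δv = 9.949e-26 / 6.645e-27 = 1.497e+01 m/s = 14.973 m/s
- proton: Δv = 9.949e-26 / 1.673e-27 = 5.948e+01 m/s = 59.480 m/s

Ratio: 5.948e+01 / 1.497e+01 = 4.0

The lighter particle has larger velocity uncertainty because Δv ∝ 1/m.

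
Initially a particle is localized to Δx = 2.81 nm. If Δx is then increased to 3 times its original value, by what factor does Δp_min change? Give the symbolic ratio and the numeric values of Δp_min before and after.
Original Δp_min = 1.876 × 10^-26 kg·m/s; new Δp'_min = 6.255 × 10^-27 kg·m/s; ratio Δp'_min/Δp_min = 1/3.

From the uncertainty principle ΔxΔp ≥ ℏ/2, the minimum momentum uncertainty is Δp_min = ℏ/(2Δx).

Original (Δx = 2.81 nm = 2.810e-09 m):
Δp_min = (1.055e-34 J·s)/(2 × 2.810e-09 m) = 1.876e-26 kg·m/s

When Δx → 3Δx:
Δp'_min = ℏ/(2 × 3Δx) = (1/3) × ℏ/(2Δx) = (1/3) × Δp_min
Δp'_min = 1/3 × 1.876e-26 kg·m/s = 6.255e-27 kg·m/s

Since Δp_min ∝ 1/Δx, when Δx is increased to 3 times its original value, Δp_min decreases to 1/3 of its original value.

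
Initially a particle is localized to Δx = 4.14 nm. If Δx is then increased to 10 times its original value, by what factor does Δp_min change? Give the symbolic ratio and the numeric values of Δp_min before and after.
Original Δp_min = 1.274 × 10^-26 kg·m/s; new Δp'_min = 1.274 × 10^-27 kg·m/s; ratio Δp'_min/Δp_min = 1/10.

From the uncertainty principle ΔxΔp ≥ ℏ/2, the minimum momentum uncertainty is Δp_min = ℏ/(2Δx).

Original (Δx = 4.14 nm = 4.140e-09 m):
Δp_min = (1.055e-34 J·s)/(2 × 4.140e-09 m) = 1.274e-26 kg·m/s

When Δx → 10Δx:
Δp'_min = ℏ/(2 × 10Δx) = (1/10) × ℏ/(2Δx) = (1/10) × Δp_min
Δp'_min = 1/10 × 1.274e-26 kg·m/s = 1.274e-27 kg·m/s

Since Δp_min ∝ 1/Δx, when Δx is increased to 10 times its original value, Δp_min decreases to 1/10 of its original value.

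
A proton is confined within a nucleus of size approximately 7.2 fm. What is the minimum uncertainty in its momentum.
7.323 × 10^-21 kg·m/s

Using the Heisenberg uncertainty principle:
ΔxΔp ≥ ℏ/2

With Δx ≈ L = 7.200e-15 m (the confinement size):
Δp_min = ℏ/(2Δx)
Δp_min = (1.055e-34 J·s) / (2 × 7.200e-15 m)
Δp_min = 7.323e-21 kg·m/s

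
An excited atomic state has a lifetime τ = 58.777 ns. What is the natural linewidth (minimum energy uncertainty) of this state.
5.599 neV

Using the energy-time uncertainty principle:
ΔEΔt ≥ ℏ/2

The lifetime τ represents the time uncertainty Δt.
The natural linewidth (minimum energy uncertainty) is:

ΔE = ℏ/(2τ)
ΔE = (1.055e-34 J·s) / (2 × 5.878e-08 s)
ΔE = 8.971e-28 J = 5.599 neV

This natural linewidth limits the precision of spectroscopic measurements.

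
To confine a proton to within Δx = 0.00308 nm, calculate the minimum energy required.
546.830 meV

Localizing a particle requires giving it sufficient momentum uncertainty:

1. From uncertainty principle: Δp ≥ ℏ/(2Δx)
   Δp_min = (1.055e-34 J·s) / (2 × 3.080e-12 m)
   Δp_min = 1.712e-23 kg·m/s

2. This momentum uncertainty corresponds to kinetic energy:
   KE ≈ (Δp)²/(2m) = (1.712e-23)²/(2 × 1.673e-27 kg)
   KE = 8.761e-20 J = 546.830 meV

Tighter localization requires more energy.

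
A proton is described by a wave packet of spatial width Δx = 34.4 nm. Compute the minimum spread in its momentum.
1.533 × 10^-27 kg·m/s

For a wave packet, the spatial width Δx and momentum spread Δp are related by the uncertainty principle:
ΔxΔp ≥ ℏ/2

The minimum momentum spread is:
Δp_min = ℏ/(2Δx)
Δp_min = (1.055e-34 J·s) / (2 × 3.440e-08 m)
Δp_min = 1.533e-27 kg·m/s

A wave packet cannot have both a well-defined position and well-defined momentum.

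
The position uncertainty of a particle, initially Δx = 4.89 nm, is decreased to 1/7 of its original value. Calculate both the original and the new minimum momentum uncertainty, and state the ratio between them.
Original Δp_min = 1.078 × 10^-26 kg·m/s; new Δp'_min = 7.548 × 10^-26 kg·m/s; ratio Δp'_min/Δp_min = 7.

From the uncertainty principle ΔxΔp ≥ ℏ/2, the minimum momentum uncertainty is Δp_min = ℏ/(2Δx).

Original (Δx = 4.89 nm = 4.890e-09 m):
Δp_min = (1.055e-34 J·s)/(2 × 4.890e-09 m) = 1.078e-26 kg·m/s

When Δx → (1/7)Δx:
Δp'_min = ℏ/(2 × (1/7)Δx) = 7 × ℏ/(2Δx) = 7 × Δp_min
Δp'_min = 7 × 1.078e-26 kg·m/s = 7.548e-26 kg·m/s

Since Δp_min ∝ 1/Δx, when Δx is decreased to 1/7 of its original value, Δp_min increases to 7 times its original value.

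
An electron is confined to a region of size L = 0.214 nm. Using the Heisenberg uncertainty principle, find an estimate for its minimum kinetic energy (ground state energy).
207.987 meV

Using the uncertainty principle to estimate ground state energy:

1. The position uncertainty is approximately the confinement size:
   Δx ≈ L = 2.140e-10 m

2. From ΔxΔp ≥ ℏ/2, the minimum momentum uncertainty is:
   Δp ≈ ℏ/(2L) = 2.464e-25 kg·m/s

3. The kinetic energy is approximately:
   KE ≈ (Δp)²/(2m) = (2.464e-25)²/(2 × 9.109e-31 kg)
   KE ≈ 3.332e-20 J = 207.987 meV

This is an order-of-magnitude estimate of the ground state energy.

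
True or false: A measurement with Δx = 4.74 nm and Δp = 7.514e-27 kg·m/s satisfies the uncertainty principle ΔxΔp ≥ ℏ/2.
No, it violates the uncertainty principle (impossible measurement).

Calculate the product ΔxΔp:
ΔxΔp = (4.740e-09 m) × (7.514e-27 kg·m/s)
ΔxΔp = 3.562e-35 J·s

Compare to the minimum allowed value ℏ/2:
ℏ/2 = 5.273e-35 J·s

Since ΔxΔp = 3.562e-35 J·s < 5.273e-35 J·s = ℏ/2,
the measurement violates the uncertainty principle.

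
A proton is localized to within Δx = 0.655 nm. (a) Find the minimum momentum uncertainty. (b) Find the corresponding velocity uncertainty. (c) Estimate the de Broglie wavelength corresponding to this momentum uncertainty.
(a) Δp_min = 8.050 × 10^-26 kg·m/s
(b) Δv_min = 48.129 m/s
(c) λ_dB = 8.231 nm

Step-by-step:

(a) From the uncertainty principle:
Δp_min = ℏ/(2Δx) = (1.055e-34 J·s)/(2 × 6.550e-10 m) = 8.050e-26 kg·m/s

(b) The velocity uncertainty:
Δv = Δp/m = (8.050e-26 kg·m/s)/(1.673e-27 kg) = 4.813e+01 m/s = 48.129 m/s

(c) The de Broglie wavelength for this momentum:
λ = h/p = (6.626e-34 J·s)/(8.050e-26 kg·m/s) = 8.231e-09 m = 8.231 nm

Note: The de Broglie wavelength is comparable to the localization size, as expected from wave-particle duality.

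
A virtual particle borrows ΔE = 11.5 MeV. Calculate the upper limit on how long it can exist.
28.618 ys

Using the energy-time uncertainty principle:
ΔEΔt ≥ ℏ/2

For a virtual particle borrowing energy ΔE, the maximum lifetime is:
Δt_max = ℏ/(2ΔE)

Converting energy:
ΔE = 11.5 MeV = 1.843e-12 J

Δt_max = (1.055e-34 J·s) / (2 × 1.843e-12 J)
Δt_max = 2.862e-23 s = 28.618 ys

Virtual particles with higher borrowed energy exist for shorter times.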